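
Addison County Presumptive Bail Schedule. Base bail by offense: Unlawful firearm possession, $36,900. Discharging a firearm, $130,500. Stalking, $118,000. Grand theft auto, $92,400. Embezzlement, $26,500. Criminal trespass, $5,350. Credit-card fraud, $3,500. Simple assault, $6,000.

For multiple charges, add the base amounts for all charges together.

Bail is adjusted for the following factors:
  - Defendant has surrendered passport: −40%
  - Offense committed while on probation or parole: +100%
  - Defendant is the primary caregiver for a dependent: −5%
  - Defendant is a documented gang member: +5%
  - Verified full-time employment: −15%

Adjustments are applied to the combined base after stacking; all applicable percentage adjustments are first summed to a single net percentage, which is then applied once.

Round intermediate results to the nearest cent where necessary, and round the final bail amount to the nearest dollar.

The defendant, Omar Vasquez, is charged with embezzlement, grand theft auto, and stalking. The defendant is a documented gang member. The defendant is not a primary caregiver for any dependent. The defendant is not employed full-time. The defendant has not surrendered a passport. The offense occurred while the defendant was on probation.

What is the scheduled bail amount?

$485,645

Base amounts from the schedule: embezzlement $26,500; grand theft auto $92,400; stalking $118,000.
Stacking rule: sum of all bases. $26,500 + $92,400 + $118,000 = $236,900.
Net percentage adjustment: +100% +5% = +105%. $236,900 × 2.05 = $485,645.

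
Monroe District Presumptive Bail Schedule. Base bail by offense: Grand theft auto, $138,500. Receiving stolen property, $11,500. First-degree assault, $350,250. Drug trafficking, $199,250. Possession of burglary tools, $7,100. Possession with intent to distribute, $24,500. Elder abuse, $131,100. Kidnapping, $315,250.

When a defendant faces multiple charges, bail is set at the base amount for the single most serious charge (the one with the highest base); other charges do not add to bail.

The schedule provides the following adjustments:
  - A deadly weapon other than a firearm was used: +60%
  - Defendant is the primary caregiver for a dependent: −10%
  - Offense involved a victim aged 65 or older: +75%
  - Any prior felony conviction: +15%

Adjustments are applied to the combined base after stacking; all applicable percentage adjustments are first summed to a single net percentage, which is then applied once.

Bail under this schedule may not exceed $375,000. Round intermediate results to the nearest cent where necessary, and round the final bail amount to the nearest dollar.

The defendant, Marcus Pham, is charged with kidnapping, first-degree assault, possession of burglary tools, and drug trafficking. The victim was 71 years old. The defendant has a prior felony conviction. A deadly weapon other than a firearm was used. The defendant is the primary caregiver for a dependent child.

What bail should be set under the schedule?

$375,000

Base amounts from the schedule: kidnapping $315,250; first-degree assault $350,250; possession of burglary tools $7,100; drug trafficking $199,250.
Stacking rule: use the highest base only. Highest is first-degree assault at $350,250. Combined base = $350,250.
Net percentage adjustment: +60% −10% +75% +15% = +140%. $350,250 × 2.4 = $840,600.
Result $840,600 exceeds the maximum of $375,000; bail is capped at $375,000.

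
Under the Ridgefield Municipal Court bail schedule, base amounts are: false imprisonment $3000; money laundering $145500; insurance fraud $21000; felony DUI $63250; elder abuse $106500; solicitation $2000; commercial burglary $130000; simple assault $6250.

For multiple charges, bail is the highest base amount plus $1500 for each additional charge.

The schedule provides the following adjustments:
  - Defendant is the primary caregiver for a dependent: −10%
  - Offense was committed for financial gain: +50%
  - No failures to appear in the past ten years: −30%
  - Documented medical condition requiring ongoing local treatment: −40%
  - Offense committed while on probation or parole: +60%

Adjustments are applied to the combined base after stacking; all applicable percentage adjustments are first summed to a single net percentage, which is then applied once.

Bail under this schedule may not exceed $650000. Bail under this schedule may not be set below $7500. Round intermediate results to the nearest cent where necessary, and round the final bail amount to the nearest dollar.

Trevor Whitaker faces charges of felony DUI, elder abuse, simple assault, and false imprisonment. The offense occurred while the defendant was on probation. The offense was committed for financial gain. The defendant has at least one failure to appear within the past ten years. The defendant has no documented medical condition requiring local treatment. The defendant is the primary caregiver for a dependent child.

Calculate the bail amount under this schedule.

Base amounts from the schedule: felony DUI $63250; elder abuse $106500; simple assault $6250; false imprisonment $3000.
Stacking rule: highest base plus $1500 per additional charge. Highest is elder abuse at $106500; 3 additional charges → +$4500. Combined base = $111000.
Net percentage adjustment: −10% +50% +60% = +100%. $111000 × 2 = $222000.
$222000 is within the $650000 maximum.
$222000 is at or above the $7500 minimum.

$222000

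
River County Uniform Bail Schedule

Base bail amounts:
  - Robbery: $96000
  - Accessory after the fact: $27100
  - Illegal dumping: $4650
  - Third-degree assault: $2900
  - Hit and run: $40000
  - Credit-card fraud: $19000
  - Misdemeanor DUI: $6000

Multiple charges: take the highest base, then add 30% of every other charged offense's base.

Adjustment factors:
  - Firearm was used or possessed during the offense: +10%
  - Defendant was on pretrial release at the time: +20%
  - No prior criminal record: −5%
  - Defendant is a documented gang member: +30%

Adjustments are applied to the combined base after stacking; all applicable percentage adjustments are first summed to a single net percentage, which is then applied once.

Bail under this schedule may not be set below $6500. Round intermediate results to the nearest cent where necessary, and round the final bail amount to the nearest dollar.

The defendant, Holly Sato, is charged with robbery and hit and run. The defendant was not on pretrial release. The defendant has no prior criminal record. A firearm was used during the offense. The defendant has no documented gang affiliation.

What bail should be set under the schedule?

$113400

Base amounts from the schedule: robbery $96000; hit and run $40000.
Stacking rule: highest base plus 30% of each additional charge. Highest is robbery at $96000. Additional: $40000 × 30% = $12000. Combined base = $96000 + $12000 = $108000.
Net percentage adjustment: +10% −5% = +5%. $108000 × 1.05 = $113400.
$113400 is at or above the $6500 minimum.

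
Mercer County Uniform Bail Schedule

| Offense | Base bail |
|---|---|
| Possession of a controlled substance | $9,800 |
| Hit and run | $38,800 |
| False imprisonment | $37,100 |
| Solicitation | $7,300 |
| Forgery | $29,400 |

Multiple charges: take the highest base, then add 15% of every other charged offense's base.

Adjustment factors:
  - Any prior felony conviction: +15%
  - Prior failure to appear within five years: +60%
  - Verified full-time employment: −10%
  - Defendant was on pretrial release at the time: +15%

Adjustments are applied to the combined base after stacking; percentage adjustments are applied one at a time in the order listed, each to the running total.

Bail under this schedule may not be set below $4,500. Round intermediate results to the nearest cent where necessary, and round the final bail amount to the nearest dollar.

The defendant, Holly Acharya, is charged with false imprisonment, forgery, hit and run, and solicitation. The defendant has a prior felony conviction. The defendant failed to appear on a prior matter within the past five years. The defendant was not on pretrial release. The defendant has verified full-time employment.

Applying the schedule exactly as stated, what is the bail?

Base amounts from the schedule: false imprisonment $37,100; forgery $29,400; hit and run $38,800; solicitation $7,300.
Stacking rule: highest base plus 15% of each additional charge. Highest is hit and run at $38,800. Additional: $37,100 × 15% = $5,565; $29,400 × 15% = $4,410; $7,300 × 15% = $1,095. Combined base = $38,800 + $11,070 = $49,870.
Any prior felony conviction (+15%): $49,870 × 1.15 = $57,350.50.
Prior failure to appear within five years (+60%): $57,350.50 × 1.6 = $91,760.80.
Verified full-time employment (−10%): $91,760.80 × 0.9 = $82,584.72.
$82,584.72 is at or above the $4,500 minimum.
Rounded to the nearest dollar: $82,585.

$82,585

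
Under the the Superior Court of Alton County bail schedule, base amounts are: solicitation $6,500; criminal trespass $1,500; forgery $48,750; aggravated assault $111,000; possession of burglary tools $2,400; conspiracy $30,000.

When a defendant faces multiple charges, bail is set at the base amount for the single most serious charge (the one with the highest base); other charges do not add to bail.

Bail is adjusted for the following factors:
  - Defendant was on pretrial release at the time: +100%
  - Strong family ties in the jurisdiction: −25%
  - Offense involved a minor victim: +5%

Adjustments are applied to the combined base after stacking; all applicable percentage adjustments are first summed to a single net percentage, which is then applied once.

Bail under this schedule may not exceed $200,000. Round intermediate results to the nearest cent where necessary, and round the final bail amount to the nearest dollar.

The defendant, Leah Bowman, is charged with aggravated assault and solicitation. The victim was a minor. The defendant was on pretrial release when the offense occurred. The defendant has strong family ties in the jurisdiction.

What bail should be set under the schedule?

$199,800

Base amounts from the schedule: aggravated assault $111,000; solicitation $6,500.
Stacking rule: use the highest base only. Highest is aggravated assault at $111,000. Combined base = $111,000.
Net percentage adjustment: +100% −25% +5% = +80%. $111,000 × 1.8 = $199,800.
$199,800 is within the $200,000 maximum.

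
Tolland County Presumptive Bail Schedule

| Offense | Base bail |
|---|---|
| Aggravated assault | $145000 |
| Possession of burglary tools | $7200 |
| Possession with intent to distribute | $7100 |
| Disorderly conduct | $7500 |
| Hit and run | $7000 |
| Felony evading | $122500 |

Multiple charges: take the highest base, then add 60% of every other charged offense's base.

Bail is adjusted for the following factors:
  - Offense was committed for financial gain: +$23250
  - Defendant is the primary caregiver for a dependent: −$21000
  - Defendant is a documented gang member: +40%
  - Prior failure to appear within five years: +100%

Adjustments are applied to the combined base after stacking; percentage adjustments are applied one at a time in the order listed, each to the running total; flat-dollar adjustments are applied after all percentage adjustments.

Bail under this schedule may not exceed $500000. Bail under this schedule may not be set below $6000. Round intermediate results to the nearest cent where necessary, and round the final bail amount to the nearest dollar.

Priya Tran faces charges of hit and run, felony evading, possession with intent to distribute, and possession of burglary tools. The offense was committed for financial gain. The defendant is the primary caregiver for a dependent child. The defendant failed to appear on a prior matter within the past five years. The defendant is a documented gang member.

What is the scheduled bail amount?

$381034

Base amounts from the schedule: hit and run $7000; felony evading $122500; possession with intent to distribute $7100; possession of burglary tools $7200.
Stacking rule: highest base plus 60% of each additional charge. Highest is felony evading at $122500. Additional: $7000 × 60% = $4200; $7100 × 60% = $4260; $7200 × 60% = $4320. Combined base = $122500 + $12780 = $135280.
Defendant is a documented gang member (+40%): $135280 × 1.4 = $189392.
Prior failure to appear within five years (+100%): $189392 × 2 = $378784.
Offense was committed for financial gain (+$23250 flat): $378784 + $23250 = $402034.
Defendant is the primary caregiver for a dependent (−$21000 flat): $402034 − $21000 = $381034.
$381034 is within the $500000 maximum.
$381034 is at or above the $6000 minimum.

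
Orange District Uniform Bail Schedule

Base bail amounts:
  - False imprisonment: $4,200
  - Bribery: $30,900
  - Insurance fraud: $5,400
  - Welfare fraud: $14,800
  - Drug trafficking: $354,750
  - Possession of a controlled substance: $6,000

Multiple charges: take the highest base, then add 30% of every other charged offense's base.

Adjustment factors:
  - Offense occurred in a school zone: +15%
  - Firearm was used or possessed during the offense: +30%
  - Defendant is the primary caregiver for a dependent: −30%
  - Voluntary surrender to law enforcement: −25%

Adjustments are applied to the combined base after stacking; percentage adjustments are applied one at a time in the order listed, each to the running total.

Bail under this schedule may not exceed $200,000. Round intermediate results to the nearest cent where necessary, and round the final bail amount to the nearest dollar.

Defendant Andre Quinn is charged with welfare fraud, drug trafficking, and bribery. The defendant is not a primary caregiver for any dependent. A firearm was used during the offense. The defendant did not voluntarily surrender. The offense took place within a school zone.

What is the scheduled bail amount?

Base amounts from the schedule: welfare fraud $14,800; drug trafficking $354,750; bribery $30,900.
Stacking rule: highest base plus 30% of each additional charge. Highest is drug trafficking at $354,750. Additional: $14,800 × 30% = $4,440; $30,900 × 30% = $9,270. Combined base = $354,750 + $13,710 = $368,460.
Offense occurred in a school zone (+15%): $368,460 × 1.15 = $423,729.
Firearm was used or possessed during the offense (+30%): $423,729 × 1.3 = $550,847.70.
Result $550,847.70 exceeds the maximum of $200,000; bail is capped at $200,000.

$200,000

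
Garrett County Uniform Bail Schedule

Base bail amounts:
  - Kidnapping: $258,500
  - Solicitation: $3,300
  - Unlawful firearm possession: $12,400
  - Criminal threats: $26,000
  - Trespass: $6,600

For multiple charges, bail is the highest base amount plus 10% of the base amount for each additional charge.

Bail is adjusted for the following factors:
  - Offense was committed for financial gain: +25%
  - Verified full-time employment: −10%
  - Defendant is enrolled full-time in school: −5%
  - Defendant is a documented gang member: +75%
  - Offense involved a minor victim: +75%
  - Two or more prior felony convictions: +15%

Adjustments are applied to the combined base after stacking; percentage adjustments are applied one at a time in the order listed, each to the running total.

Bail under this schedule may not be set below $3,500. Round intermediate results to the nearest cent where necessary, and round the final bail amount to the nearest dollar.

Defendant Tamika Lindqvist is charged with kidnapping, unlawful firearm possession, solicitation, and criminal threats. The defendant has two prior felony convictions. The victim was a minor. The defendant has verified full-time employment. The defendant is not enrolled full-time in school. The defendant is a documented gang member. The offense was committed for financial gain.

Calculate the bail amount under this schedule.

Base amounts from the schedule: kidnapping $258,500; unlawful firearm possession $12,400; solicitation $3,300; criminal threats $26,000.
Stacking rule: highest base plus 10% of each additional charge. Highest is kidnapping at $258,500. Additional: $12,400 × 10% = $1,240; $3,300 × 10% = $330; $26,000 × 10% = $2,600. Combined base = $258,500 + $4,170 = $262,670.
Offense was committed for financial gain (+25%): $262,670 × 1.25 = $328,337.50.
Verified full-time employment (−10%): $328,337.50 × 0.9 = $295,503.75.
Defendant is a documented gang member (+75%): $295,503.75 × 1.75 = $517,131.56.
Offense involved a minor victim (+75%): $517,131.56 × 1.75 = $904,980.23.
Two or more prior felony convictions (+15%): $904,980.23 × 1.15 = $1,040,727.26.
$1,040,727.26 is at or above the $3,500 minimum.
Rounded to the nearest dollar: $1,040,727.

$1,040,727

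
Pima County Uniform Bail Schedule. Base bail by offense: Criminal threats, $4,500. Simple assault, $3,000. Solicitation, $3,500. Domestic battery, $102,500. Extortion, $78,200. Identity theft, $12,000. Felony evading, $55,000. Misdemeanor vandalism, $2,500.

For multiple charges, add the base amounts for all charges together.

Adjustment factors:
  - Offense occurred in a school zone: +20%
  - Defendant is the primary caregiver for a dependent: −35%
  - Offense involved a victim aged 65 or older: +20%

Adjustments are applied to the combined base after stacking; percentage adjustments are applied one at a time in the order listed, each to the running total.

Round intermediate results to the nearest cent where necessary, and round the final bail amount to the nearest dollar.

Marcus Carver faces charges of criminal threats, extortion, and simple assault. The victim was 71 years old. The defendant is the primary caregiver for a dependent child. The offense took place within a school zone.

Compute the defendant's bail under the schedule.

Base amounts from the schedule: criminal threats $4,500; extortion $78,200; simple assault $3,000.
Stacking rule: sum of all bases. $4,500 + $78,200 + $3,000 = $85,700.
Offense occurred in a school zone (+20%): $85,700 × 1.2 = $102,840.
Defendant is the primary caregiver for a dependent (−35%): $102,840 × 0.65 = $66,846.
Offense involved a victim aged 65 or older (+20%): $66,846 × 1.2 = $80,215.20.
Rounded to the nearest dollar: $80,215.

$80,215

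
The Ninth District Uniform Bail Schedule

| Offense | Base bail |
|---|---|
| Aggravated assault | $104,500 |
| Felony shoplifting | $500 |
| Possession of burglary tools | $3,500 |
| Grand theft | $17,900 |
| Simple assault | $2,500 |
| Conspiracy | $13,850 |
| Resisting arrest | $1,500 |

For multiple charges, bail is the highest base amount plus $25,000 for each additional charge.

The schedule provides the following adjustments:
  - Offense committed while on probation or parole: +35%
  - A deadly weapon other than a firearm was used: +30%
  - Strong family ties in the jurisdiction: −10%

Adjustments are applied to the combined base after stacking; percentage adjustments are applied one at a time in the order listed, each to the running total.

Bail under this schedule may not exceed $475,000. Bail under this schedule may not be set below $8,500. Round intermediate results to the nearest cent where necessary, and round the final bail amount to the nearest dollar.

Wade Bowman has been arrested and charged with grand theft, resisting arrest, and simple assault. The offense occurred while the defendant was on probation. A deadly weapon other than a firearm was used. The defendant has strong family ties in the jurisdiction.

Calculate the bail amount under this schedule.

Base amounts from the schedule: grand theft $17,900; resisting arrest $1,500; simple assault $2,500.
Stacking rule: highest base plus $25,000 per additional charge. Highest is grand theft at $17,900; 2 additional charges → +$50,000. Combined base = $67,900.
Offense committed while on probation or parole (+35%): $67,900 × 1.35 = $91,665.
A deadly weapon other than a firearm was used (+30%): $91,665 × 1.3 = $119,164.50.
Strong family ties in the jurisdiction (−10%): $119,164.50 × 0.9 = $107,248.05.
$107,248.05 is within the $475,000 maximum.
$107,248.05 is at or above the $8,500 minimum.
Rounded to the nearest dollar: $107,248.

$107,248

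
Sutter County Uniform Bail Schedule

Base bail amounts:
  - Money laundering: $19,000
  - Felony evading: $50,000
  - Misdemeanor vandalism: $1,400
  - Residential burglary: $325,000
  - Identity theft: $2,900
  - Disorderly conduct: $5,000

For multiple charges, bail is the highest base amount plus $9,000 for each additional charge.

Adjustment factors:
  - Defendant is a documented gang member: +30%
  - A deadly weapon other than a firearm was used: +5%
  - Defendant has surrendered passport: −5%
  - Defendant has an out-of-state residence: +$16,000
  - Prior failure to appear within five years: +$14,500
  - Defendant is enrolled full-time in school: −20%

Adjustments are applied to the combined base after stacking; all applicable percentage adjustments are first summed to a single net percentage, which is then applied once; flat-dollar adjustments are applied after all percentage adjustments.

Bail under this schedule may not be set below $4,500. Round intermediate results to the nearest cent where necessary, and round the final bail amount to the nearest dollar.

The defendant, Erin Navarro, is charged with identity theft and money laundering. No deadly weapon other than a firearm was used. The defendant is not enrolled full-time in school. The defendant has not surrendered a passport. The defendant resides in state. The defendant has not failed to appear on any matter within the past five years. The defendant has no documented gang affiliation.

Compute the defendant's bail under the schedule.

Base amounts from the schedule: identity theft $2,900; money laundering $19,000.
Stacking rule: highest base plus $9,000 per additional charge. Highest is money laundering at $19,000; 1 additional charge → +$9,000. Combined base = $28,000.
No adjustment factors apply to this defendant.
$28,000 is at or above the $4,500 minimum.

$28,000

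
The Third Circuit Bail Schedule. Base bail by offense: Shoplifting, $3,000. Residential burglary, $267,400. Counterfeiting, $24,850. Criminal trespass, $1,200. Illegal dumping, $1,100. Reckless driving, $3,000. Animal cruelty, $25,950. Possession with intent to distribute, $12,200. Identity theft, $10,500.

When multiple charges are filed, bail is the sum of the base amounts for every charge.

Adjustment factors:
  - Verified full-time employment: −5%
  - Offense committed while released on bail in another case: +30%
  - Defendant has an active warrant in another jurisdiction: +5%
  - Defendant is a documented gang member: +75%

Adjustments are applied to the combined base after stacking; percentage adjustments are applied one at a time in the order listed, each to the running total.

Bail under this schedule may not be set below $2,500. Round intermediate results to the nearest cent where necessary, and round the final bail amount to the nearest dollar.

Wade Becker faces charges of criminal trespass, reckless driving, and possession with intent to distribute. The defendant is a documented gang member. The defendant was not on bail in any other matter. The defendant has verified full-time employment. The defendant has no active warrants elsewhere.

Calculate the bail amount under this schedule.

Base amounts from the schedule: criminal trespass $1,200; reckless driving $3,000; possession with intent to distribute $12,200.
Stacking rule: sum of all bases. $1,200 + $3,000 + $12,200 = $16,400.
Verified full-time employment (−5%): $16,400 × 0.95 = $15,580.
Defendant is a documented gang member (+75%): $15,580 × 1.75 = $27,265.
$27,265 is at or above the $2,500 minimum.

$27,265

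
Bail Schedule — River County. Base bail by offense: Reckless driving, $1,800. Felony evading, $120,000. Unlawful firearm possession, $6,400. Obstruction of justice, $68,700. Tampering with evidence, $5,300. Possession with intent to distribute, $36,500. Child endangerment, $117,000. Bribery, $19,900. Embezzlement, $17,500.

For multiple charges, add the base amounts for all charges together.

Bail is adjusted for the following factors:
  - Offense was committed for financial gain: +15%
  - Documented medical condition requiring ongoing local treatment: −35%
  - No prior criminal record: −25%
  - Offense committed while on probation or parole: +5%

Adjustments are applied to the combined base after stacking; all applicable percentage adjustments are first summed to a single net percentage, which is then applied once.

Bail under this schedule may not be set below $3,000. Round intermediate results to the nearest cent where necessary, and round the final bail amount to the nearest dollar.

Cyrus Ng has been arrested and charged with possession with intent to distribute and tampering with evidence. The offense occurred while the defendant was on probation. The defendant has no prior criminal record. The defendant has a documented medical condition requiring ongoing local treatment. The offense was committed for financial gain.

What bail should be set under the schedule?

Base amounts from the schedule: possession with intent to distribute $36,500; tampering with evidence $5,300.
Stacking rule: sum of all bases. $36,500 + $5,300 = $41,800.
Net percentage adjustment: +15% −35% −25% +5% = −40%. $41,800 × 0.6 = $25,080.
$25,080 is at or above the $3,000 minimum.

$25,080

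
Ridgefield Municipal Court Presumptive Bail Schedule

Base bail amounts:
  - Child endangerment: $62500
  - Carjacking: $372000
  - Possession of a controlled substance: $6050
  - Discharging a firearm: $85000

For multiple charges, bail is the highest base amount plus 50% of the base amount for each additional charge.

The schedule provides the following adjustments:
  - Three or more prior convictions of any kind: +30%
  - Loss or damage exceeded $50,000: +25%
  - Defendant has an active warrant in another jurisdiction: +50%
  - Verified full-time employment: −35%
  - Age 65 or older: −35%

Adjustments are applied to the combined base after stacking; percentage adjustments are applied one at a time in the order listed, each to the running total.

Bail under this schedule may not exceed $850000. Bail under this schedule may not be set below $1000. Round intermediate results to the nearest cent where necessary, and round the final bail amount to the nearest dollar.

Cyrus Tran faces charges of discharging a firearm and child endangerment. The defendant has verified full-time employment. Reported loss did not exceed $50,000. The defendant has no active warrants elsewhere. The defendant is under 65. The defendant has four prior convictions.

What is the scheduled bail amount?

$98231

Base amounts from the schedule: discharging a firearm $85000; child endangerment $62500.
Stacking rule: highest base plus 50% of each additional charge. Highest is discharging a firearm at $85000. Additional: $62500 × 50% = $31250. Combined base = $85000 + $31250 = $116250.
Three or more prior convictions of any kind (+30%): $116250 × 1.3 = $151125.
Verified full-time employment (−35%): $151125 × 0.65 = $98231.25.
$98231.25 is within the $850000 maximum.
$98231.25 is at or above the $1000 minimum.
Rounded to the nearest dollar: $98231.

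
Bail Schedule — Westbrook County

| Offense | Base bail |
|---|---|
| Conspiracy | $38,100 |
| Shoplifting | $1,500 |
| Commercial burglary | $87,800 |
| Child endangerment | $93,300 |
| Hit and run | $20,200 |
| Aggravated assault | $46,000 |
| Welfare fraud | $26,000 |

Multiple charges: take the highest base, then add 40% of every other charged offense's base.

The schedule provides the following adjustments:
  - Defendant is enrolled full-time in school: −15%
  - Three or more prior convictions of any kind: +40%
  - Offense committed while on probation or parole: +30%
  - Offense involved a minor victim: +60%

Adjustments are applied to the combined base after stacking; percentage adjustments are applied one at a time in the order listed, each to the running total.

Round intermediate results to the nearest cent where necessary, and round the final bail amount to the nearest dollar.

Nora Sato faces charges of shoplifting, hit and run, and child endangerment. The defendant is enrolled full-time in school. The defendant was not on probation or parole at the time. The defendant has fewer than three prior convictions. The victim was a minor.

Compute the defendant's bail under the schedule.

$138,693

Base amounts from the schedule: shoplifting $1,500; hit and run $20,200; child endangerment $93,300.
Stacking rule: highest base plus 40% of each additional charge. Highest is child endangerment at $93,300. Additional: $1,500 × 40% = $600; $20,200 × 40% = $8,080. Combined base = $93,300 + $8,680 = $101,980.
Defendant is enrolled full-time in school (−15%): $101,980 × 0.85 = $86,683.
Offense involved a minor victim (+60%): $86,683 × 1.6 = $138,692.80.
Rounded to the nearest dollar: $138,693.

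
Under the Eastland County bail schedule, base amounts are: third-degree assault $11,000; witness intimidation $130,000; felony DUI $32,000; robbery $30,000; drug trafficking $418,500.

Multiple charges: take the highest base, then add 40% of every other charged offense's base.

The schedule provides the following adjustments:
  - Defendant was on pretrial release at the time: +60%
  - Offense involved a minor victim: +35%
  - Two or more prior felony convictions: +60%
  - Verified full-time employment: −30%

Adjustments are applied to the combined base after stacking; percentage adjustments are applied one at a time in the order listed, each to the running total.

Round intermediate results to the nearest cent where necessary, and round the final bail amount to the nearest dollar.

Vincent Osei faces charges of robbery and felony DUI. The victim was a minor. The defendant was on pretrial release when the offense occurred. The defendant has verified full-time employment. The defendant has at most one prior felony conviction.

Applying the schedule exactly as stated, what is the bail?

$66,528

Base amounts from the schedule: robbery $30,000; felony DUI $32,000.
Stacking rule: highest base plus 40% of each additional charge. Highest is felony DUI at $32,000. Additional: $30,000 × 40% = $12,000. Combined base = $32,000 + $12,000 = $44,000.
Defendant was on pretrial release at the time (+60%): $44,000 × 1.6 = $70,400.
Offense involved a minor victim (+35%): $70,400 × 1.35 = $95,040.
Verified full-time employment (−30%): $95,040 × 0.7 = $66,528.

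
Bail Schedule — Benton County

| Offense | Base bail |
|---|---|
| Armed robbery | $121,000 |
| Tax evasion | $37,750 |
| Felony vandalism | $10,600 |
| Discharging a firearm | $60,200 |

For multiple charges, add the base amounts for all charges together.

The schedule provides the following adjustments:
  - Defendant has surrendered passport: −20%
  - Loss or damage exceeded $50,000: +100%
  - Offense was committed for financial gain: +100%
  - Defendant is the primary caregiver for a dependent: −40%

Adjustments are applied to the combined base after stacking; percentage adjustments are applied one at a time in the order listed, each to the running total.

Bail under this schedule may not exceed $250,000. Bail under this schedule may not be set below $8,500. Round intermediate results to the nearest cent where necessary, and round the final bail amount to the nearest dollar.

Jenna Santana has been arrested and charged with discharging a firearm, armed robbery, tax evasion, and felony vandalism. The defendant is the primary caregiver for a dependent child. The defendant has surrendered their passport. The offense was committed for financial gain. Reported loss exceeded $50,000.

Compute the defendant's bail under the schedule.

Base amounts from the schedule: discharging a firearm $60,200; armed robbery $121,000; tax evasion $37,750; felony vandalism $10,600.
Stacking rule: sum of all bases. $60,200 + $121,000 + $37,750 + $10,600 = $229,550.
Defendant has surrendered passport (−20%): $229,550 × 0.8 = $183,640.
Loss or damage exceeded $50,000 (+100%): $183,640 × 2 = $367,280.
Offense was committed for financial gain (+100%): $367,280 × 2 = $734,560.
Defendant is the primary caregiver for a dependent (−40%): $734,560 × 0.6 = $440,736.
Result $440,736 exceeds the maximum of $250,000; bail is capped at $250,000.
$250,000 is at or above the $8,500 minimum.

$250,000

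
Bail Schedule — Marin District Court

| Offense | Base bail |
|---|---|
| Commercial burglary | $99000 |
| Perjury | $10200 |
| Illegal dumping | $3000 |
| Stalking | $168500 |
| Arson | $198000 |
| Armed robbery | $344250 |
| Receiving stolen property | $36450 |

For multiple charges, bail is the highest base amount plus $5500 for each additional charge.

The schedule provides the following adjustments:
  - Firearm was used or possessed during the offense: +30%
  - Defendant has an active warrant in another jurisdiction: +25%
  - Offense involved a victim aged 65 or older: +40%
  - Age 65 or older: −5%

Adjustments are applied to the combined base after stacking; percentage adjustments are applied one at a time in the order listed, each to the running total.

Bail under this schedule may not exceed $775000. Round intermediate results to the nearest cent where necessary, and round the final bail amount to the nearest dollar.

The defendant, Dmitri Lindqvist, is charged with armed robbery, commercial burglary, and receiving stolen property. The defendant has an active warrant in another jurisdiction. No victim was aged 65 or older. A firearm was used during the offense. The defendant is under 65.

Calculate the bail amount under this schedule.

$577281

Base amounts from the schedule: armed robbery $344250; commercial burglary $99000; receiving stolen property $36450.
Stacking rule: highest base plus $5500 per additional charge. Highest is armed robbery at $344250; 2 additional charges → +$11000. Combined base = $355250.
Firearm was used or possessed during the offense (+30%): $355250 × 1.3 = $461825.
Defendant has an active warrant in another jurisdiction (+25%): $461825 × 1.25 = $577281.25.
$577281.25 is within the $775000 maximum.
Rounded to the nearest dollar: $577281.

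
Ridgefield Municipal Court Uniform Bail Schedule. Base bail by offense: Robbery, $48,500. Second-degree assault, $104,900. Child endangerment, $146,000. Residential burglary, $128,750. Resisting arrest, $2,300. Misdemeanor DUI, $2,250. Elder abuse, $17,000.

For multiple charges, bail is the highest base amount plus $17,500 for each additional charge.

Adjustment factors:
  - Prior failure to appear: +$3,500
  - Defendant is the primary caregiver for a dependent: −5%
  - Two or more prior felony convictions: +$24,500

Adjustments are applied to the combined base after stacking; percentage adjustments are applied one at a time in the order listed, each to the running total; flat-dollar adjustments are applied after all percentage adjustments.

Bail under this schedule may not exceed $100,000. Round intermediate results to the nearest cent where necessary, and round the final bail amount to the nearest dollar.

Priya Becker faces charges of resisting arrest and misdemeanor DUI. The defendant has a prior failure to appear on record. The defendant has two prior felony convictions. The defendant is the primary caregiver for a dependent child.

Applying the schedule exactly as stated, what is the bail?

Base amounts from the schedule: resisting arrest $2,300; misdemeanor DUI $2,250.
Stacking rule: highest base plus $17,500 per additional charge. Highest is resisting arrest at $2,300; 1 additional charge → +$17,500. Combined base = $19,800.
Defendant is the primary caregiver for a dependent (−5%): $19,800 × 0.95 = $18,810.
Prior failure to appear (+$3,500 flat): $18,810 + $3,500 = $22,310.
Two or more prior felony convictions (+$24,500 flat): $22,310 + $24,500 = $46,810.
$46,810 is within the $100,000 maximum.

$46,810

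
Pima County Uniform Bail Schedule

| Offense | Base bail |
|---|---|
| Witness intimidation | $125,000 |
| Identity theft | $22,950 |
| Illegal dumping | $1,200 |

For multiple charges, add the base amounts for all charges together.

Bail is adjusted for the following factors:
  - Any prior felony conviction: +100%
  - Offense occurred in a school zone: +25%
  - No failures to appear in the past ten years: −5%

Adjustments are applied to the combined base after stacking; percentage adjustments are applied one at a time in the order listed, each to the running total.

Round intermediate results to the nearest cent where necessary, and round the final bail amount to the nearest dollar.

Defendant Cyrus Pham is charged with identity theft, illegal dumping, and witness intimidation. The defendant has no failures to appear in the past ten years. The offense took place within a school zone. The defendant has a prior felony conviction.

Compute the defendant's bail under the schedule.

$354,231

Base amounts from the schedule: identity theft $22,950; illegal dumping $1,200; witness intimidation $125,000.
Stacking rule: sum of all bases. $22,950 + $1,200 + $125,000 = $149,150.
Any prior felony conviction (+100%): $149,150 × 2 = $298,300.
Offense occurred in a school zone (+25%): $298,300 × 1.25 = $372,875.
No failures to appear in the past ten years (−5%): $372,875 × 0.95 = $354,231.25.
Rounded to the nearest dollar: $354,231.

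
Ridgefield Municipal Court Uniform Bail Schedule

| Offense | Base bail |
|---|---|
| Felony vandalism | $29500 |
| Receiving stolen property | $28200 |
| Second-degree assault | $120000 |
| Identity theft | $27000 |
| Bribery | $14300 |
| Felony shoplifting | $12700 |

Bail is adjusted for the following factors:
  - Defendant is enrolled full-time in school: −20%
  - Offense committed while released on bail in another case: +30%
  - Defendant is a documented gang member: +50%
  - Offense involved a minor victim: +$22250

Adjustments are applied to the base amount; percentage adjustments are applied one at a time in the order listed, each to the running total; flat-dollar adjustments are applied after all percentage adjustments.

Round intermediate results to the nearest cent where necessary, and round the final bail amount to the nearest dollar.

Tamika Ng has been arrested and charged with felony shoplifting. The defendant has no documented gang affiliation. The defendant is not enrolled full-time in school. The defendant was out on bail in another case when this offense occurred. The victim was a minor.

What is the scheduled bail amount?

$38760

Base amounts from the schedule: felony shoplifting $12700.
Single charge. Combined base = $12700.
Offense committed while released on bail in another case (+30%): $12700 × 1.3 = $16510.
Offense involved a minor victim (+$22250 flat): $16510 + $22250 = $38760.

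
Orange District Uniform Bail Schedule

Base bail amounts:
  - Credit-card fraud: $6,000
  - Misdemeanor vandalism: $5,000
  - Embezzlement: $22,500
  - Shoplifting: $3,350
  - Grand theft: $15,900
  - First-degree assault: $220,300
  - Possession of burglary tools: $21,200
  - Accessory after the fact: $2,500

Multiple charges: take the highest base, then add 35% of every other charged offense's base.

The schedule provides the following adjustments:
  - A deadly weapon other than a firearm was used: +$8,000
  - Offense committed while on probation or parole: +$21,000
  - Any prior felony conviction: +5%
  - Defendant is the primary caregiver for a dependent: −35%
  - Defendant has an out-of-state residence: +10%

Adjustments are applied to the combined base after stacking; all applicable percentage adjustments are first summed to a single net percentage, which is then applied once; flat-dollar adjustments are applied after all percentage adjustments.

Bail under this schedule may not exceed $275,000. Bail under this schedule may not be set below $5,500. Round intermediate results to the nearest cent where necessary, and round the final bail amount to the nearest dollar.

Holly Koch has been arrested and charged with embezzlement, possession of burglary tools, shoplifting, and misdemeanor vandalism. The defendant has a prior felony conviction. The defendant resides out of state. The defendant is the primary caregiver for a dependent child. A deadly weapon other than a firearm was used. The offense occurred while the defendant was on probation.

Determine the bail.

Base amounts from the schedule: embezzlement $22,500; possession of burglary tools $21,200; shoplifting $3,350; misdemeanor vandalism $5,000.
Stacking rule: highest base plus 35% of each additional charge. Highest is embezzlement at $22,500. Additional: $21,200 × 35% = $7,420; $3,350 × 35% = $1,172.50; $5,000 × 35% = $1,750. Combined base = $22,500 + $10,342.50 = $32,842.50.
Net percentage adjustment: +5% −35% +10% = −20%. $32,842.50 × 0.8 = $26,274.
A deadly weapon other than a firearm was used (+$8,000 flat): $26,274 + $8,000 = $34,274.
Offense committed while on probation or parole (+$21,000 flat): $34,274 + $21,000 = $55,274.
$55,274 is within the $275,000 maximum.
$55,274 is at or above the $5,500 minimum.

$55,274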